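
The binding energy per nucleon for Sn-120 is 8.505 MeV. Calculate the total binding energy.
B.E. = 8.505 × 120 = 1021 MeV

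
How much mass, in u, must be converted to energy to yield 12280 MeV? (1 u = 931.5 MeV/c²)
m = E/c² = 13.18 u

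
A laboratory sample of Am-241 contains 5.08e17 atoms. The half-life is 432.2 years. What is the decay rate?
A = λN = 8.147e14 decays/year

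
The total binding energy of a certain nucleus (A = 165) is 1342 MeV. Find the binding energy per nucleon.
B.E./A = 1342/165 = 8.133 MeV/nucleon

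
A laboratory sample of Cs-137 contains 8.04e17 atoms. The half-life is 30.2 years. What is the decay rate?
A = λN = 1.845e16 decays/year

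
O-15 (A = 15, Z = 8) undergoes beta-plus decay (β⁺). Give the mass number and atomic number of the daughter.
Daughter: A = 15, Z = 7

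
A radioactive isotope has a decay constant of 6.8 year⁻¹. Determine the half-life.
t½ = ln(2)/λ = 0.1019 years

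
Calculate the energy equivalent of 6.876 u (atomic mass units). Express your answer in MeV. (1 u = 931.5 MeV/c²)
E = mc² = 6405 MeV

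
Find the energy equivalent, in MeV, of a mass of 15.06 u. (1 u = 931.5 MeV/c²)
E = mc² = 14030 MeV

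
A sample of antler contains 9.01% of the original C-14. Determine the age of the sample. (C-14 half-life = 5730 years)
Age = t½ × log₂(1/ratio) = 19900 years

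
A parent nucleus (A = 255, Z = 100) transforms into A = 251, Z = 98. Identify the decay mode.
ΔA = -4, ΔZ = -2 ⇒ alpha decay (α)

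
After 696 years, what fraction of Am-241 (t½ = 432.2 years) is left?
N/N₀ = (1/2)^(t/t½) = 0.3275 = 32.8%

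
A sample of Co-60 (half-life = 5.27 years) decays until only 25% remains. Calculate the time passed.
t = t½ × log₂(N₀/N) = 10.54 years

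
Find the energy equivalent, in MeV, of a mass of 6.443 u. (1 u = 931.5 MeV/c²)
E = mc² = 6002 MeV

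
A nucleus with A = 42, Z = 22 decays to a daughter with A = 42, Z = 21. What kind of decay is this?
ΔA = 0, ΔZ = -1 ⇒ beta-plus decay (β⁺) or electron capture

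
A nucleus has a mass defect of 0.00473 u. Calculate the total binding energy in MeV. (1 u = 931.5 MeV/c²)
B.E. = Δm × 931.5 = 4.406 MeV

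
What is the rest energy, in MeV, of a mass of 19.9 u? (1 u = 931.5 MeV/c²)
E = mc² = 18540 MeV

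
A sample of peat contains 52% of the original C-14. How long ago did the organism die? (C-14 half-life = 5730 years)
Age = t½ × log₂(1/ratio) = 5406 years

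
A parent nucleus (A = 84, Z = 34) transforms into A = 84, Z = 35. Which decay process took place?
ΔA = 0, ΔZ = +1 ⇒ beta-minus decay (β⁻)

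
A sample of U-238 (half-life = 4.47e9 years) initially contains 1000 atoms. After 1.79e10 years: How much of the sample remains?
N = N₀(1/2)^(t/t½) = 62.31 atoms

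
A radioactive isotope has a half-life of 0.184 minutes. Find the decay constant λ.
λ = ln(2)/t½ = 3.767 minute⁻¹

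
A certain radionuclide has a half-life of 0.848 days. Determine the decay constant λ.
λ = ln(2)/t½ = 0.8174 day⁻¹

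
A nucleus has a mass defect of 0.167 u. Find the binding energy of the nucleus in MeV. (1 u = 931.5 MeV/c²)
B.E. = Δm × 931.5 = 155.6 MeV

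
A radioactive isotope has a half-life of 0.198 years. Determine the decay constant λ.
λ = ln(2)/t½ = 3.501 year⁻¹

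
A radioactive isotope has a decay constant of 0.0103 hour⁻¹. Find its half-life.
t½ = ln(2)/λ = 67.3 hours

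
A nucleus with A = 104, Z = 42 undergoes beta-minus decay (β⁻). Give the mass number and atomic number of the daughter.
Daughter: A = 104, Z = 43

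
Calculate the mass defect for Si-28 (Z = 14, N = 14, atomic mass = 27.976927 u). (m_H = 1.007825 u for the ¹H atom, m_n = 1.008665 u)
Δm = Z·m_H + N·m_n − M = 0.2539 u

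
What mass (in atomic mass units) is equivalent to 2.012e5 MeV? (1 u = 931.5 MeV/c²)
m = E/c² = 216 u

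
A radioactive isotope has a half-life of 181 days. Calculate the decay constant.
λ = ln(2)/t½ = 0.00383 day⁻¹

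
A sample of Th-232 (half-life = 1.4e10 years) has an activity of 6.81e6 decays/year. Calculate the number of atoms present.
N = A/λ = 1.375e17 atoms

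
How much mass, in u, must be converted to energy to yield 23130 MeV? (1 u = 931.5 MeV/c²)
m = E/c² = 24.83 u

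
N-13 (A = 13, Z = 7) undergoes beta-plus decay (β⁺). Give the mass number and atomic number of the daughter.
Daughter: A = 13, Z = 6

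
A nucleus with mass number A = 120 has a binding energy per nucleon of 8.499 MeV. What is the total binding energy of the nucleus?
B.E. = 8.499 × 120 = 1020 MeV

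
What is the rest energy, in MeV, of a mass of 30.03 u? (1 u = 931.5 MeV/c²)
E = mc² = 27970 MeV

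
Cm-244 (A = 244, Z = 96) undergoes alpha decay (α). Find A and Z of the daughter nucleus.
Daughter: A = 240, Z = 94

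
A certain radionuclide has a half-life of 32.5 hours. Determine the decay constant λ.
λ = ln(2)/t½ = 0.02133 hour⁻¹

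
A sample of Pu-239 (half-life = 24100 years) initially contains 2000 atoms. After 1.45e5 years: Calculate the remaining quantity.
N = N₀(1/2)^(t/t½) = 30.89 atoms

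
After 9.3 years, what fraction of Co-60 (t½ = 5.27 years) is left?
N/N₀ = (1/2)^(t/t½) = 0.2943 = 29.4%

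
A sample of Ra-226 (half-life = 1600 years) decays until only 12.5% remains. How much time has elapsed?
t = t½ × log₂(N₀/N) = 4800 years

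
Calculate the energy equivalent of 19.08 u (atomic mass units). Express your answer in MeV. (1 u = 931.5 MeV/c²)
E = mc² = 17770 MeV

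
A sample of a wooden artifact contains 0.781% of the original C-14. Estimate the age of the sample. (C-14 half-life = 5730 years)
Age = t½ × log₂(1/ratio) = 40110 years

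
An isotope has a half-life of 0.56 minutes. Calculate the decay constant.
λ = ln(2)/t½ = 1.238 minute⁻¹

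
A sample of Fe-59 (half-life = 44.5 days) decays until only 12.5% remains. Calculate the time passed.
t = t½ × log₂(N₀/N) = 133.5 days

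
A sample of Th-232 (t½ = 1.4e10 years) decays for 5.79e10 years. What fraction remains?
N/N₀ = (1/2)^(t/t½) = 0.05689 = 5.69%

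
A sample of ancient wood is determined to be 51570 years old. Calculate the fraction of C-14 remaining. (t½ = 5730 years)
N/N₀ = (1/2)^(t/t½) = 0.001953 = 0.195%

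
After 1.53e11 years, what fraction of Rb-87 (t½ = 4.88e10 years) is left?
N/N₀ = (1/2)^(t/t½) = 0.1138 = 11.4%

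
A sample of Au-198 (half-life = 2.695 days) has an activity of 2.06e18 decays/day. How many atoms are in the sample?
N = A/λ = 8.009e18 atoms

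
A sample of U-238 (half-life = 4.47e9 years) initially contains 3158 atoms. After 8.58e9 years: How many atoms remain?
N = N₀(1/2)^(t/t½) = 834.8 atoms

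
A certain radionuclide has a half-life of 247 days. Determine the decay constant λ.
λ = ln(2)/t½ = 0.002806 day⁻¹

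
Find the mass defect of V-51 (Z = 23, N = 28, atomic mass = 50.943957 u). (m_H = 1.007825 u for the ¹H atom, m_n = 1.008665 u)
Δm = Z·m_H + N·m_n − M = 0.4786 u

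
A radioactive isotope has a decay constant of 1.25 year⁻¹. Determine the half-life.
t½ = ln(2)/λ = 0.5545 years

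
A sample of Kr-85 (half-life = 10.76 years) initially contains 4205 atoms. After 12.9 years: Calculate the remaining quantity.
N = N₀(1/2)^(t/t½) = 1832 atoms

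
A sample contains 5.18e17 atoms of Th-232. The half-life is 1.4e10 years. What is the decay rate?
A = λN = 2.565e7 decays/year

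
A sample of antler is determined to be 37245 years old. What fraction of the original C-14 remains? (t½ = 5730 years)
N/N₀ = (1/2)^(t/t½) = 0.01105 = 1.1%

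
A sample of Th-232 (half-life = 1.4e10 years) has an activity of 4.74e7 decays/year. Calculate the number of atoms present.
N = A/λ = 9.574e17 atoms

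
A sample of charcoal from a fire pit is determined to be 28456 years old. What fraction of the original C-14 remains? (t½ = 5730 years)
N/N₀ = (1/2)^(t/t½) = 0.03199 = 3.2%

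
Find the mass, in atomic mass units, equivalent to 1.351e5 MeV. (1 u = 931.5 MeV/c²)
m = E/c² = 145 u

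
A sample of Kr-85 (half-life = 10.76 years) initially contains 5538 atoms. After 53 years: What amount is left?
N = N₀(1/2)^(t/t½) = 182.2 atoms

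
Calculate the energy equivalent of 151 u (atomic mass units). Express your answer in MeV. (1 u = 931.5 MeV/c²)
E = mc² = 1.407e5 MeV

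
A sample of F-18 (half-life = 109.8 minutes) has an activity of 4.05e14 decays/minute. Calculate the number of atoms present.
N = A/λ = 6.416e16 atoms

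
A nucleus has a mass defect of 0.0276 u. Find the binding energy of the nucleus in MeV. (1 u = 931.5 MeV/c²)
B.E. = Δm × 931.5 = 25.71 MeV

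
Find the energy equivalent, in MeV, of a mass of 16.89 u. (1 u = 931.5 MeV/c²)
E = mc² = 15730 MeV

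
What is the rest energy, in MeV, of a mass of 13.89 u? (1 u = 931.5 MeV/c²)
E = mc² = 12940 MeV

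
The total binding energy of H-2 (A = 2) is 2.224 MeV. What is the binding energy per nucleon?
B.E./A = 2.224/2 = 1.112 MeV/nucleon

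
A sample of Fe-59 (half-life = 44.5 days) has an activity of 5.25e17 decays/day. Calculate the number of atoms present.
N = A/λ = 3.37e19 atoms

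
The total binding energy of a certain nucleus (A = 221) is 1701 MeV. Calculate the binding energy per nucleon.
B.E./A = 1701/221 = 7.697 MeV/nucleon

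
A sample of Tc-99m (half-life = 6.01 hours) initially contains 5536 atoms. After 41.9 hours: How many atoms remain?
N = N₀(1/2)^(t/t½) = 44.11 atoms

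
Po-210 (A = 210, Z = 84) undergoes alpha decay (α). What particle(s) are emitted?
α particle = ⁴₂He (2 protons + 2 neutrons)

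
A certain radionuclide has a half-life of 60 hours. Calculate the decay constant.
λ = ln(2)/t½ = 0.01155 hour⁻¹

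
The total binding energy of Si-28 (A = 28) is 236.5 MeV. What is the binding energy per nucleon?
B.E./A = 236.5/28 = 8.446 MeV/nucleon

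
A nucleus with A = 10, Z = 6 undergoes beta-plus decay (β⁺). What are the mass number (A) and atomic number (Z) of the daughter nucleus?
Daughter: A = 10, Z = 5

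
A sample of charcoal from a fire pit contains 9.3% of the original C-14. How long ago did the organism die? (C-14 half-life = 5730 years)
Age = t½ × log₂(1/ratio) = 19630 years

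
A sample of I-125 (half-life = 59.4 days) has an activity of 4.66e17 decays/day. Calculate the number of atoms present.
N = A/λ = 3.993e19 atoms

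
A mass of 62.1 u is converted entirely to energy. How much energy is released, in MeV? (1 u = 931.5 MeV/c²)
E = mc² = 57850 MeV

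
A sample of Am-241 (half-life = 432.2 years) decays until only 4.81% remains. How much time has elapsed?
t = t½ × log₂(N₀/N) = 1892 years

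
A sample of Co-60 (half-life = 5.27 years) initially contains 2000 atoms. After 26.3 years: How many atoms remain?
N = N₀(1/2)^(t/t½) = 62.91 atoms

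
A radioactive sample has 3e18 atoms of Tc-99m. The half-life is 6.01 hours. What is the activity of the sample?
A = λN = 3.46e17 decays/hour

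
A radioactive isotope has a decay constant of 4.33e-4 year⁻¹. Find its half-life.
t½ = ln(2)/λ = 1601 years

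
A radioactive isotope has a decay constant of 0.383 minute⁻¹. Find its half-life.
t½ = ln(2)/λ = 1.81 minutes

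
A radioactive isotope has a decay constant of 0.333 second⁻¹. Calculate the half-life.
t½ = ln(2)/λ = 2.082 seconds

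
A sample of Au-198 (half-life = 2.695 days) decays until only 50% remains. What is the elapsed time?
t = t½ × log₂(N₀/N) = 2.695 days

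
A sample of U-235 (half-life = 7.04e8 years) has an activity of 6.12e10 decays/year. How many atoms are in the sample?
N = A/λ = 6.216e19 atoms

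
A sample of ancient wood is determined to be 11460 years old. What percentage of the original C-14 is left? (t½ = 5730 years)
N/N₀ = (1/2)^(t/t½) = 0.25 = 25%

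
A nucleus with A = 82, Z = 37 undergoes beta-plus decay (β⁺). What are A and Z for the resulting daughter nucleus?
Daughter: A = 82, Z = 36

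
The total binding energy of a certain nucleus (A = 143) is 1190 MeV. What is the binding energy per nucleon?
B.E./A = 1190/143 = 8.322 MeV/nucleon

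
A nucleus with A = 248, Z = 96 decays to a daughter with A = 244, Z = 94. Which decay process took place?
ΔA = -4, ΔZ = -2 ⇒ alpha decay (α)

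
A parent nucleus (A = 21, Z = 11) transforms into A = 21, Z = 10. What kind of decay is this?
ΔA = 0, ΔZ = -1 ⇒ beta-plus decay (β⁺) or electron capture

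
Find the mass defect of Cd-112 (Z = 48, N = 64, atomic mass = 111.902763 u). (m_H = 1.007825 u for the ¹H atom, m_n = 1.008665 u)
Δm = Z·m_H + N·m_n − M = 1.027 u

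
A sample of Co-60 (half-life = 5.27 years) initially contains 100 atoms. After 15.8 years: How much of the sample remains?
N = N₀(1/2)^(t/t½) = 12.52 atoms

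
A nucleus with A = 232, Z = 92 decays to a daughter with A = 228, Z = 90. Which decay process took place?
ΔA = -4, ΔZ = -2 ⇒ alpha decay (α)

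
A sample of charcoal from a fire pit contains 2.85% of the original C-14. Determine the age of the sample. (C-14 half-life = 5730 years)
Age = t½ × log₂(1/ratio) = 29410 years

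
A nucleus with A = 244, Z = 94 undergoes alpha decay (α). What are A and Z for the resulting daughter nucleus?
Daughter: A = 240, Z = 92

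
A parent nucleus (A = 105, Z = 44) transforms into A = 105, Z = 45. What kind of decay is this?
ΔA = 0, ΔZ = +1 ⇒ beta-minus decay (β⁻)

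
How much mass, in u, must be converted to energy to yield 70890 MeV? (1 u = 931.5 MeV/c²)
m = E/c² = 76.1 u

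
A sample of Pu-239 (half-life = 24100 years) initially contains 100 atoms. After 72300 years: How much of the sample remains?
N = N₀(1/2)^(t/t½) = 12.5 atoms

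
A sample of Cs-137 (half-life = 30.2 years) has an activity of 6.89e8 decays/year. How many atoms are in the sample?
N = A/λ = 3.002e10 atoms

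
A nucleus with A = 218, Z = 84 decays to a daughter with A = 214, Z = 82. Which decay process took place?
ΔA = -4, ΔZ = -2 ⇒ alpha decay (α)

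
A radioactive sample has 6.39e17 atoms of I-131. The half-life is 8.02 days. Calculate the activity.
A = λN = 5.523e16 decays/day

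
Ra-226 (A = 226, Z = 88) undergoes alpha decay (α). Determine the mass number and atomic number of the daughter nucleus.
Daughter: A = 222, Z = 86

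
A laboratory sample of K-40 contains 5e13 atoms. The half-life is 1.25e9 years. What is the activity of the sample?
A = λN = 27730 decays/year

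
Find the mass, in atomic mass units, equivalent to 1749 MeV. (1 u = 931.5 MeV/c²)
m = E/c² = 1.878 u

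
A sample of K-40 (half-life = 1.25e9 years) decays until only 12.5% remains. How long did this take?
t = t½ × log₂(N₀/N) = 3.75e9 years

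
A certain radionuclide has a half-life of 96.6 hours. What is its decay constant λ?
λ = ln(2)/t½ = 0.007175 hour⁻¹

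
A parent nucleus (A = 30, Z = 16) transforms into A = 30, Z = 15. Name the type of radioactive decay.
ΔA = 0, ΔZ = -1 ⇒ beta-plus decay (β⁺) or electron capture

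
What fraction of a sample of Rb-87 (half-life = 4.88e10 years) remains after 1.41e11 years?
N/N₀ = (1/2)^(t/t½) = 0.135 = 13.5%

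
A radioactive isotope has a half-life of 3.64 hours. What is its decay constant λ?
λ = ln(2)/t½ = 0.1904 hour⁻¹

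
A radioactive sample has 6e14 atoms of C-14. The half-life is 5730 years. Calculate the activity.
A = λN = 7.258e10 decays/year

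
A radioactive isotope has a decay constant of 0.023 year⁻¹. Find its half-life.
t½ = ln(2)/λ = 30.14 years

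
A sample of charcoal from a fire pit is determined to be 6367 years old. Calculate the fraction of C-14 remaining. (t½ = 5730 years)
N/N₀ = (1/2)^(t/t½) = 0.4629 = 46.3%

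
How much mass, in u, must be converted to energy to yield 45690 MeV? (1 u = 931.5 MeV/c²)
m = E/c² = 49.05 u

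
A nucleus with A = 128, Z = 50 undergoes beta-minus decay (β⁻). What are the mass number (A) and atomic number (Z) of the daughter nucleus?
Daughter: A = 128, Z = 51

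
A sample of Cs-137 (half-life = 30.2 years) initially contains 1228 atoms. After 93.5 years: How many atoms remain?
N = N₀(1/2)^(t/t½) = 143.6 atoms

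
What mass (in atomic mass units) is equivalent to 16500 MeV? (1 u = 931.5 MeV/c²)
m = E/c² = 17.71 u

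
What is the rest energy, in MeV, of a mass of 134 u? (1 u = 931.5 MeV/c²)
E = mc² = 1.248e5 MeV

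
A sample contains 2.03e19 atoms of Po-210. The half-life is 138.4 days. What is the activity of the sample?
A = λN = 1.017e17 decays/day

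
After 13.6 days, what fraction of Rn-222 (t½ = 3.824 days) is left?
N/N₀ = (1/2)^(t/t½) = 0.08499 = 8.5%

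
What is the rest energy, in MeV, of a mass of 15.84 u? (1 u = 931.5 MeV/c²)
E = mc² = 14750 MeV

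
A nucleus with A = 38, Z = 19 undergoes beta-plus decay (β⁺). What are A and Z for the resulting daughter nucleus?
Daughter: A = 38, Z = 18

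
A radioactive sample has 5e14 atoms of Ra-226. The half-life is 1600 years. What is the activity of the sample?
A = λN = 2.166e11 decays/year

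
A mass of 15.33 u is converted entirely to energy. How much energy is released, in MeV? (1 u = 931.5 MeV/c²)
E = mc² = 14280 MeV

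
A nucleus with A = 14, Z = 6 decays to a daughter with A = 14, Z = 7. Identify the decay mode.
ΔA = 0, ΔZ = +1 ⇒ beta-minus decay (β⁻)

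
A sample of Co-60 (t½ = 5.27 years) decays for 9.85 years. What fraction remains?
N/N₀ = (1/2)^(t/t½) = 0.2737 = 27.4%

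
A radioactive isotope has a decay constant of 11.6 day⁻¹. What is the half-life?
t½ = ln(2)/λ = 0.05975 days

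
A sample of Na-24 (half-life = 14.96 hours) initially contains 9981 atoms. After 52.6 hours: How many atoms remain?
N = N₀(1/2)^(t/t½) = 872.4 atoms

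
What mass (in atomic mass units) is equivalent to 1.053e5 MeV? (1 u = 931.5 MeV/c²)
m = E/c² = 113 u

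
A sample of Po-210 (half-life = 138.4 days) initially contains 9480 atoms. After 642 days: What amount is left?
N = N₀(1/2)^(t/t½) = 380.6 atoms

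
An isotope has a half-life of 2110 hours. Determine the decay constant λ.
λ = ln(2)/t½ = 3.285e-4 hour⁻¹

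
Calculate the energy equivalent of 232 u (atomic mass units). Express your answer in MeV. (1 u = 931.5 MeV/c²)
E = mc² = 2.161e5 MeV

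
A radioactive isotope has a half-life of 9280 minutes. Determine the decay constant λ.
λ = ln(2)/t½ = 7.469e-5 minute⁻¹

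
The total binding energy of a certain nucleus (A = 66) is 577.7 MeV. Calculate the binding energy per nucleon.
B.E./A = 577.7/66 = 8.753 MeV/nucleon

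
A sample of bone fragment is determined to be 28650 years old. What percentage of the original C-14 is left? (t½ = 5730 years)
N/N₀ = (1/2)^(t/t½) = 0.03125 = 3.12%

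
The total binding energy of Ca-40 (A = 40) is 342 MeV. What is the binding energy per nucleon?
B.E./A = 342/40 = 8.55 MeV/nucleon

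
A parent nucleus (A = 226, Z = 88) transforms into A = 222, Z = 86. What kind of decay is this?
ΔA = -4, ΔZ = -2 ⇒ alpha decay (α)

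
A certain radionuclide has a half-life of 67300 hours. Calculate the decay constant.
λ = ln(2)/t½ = 1.03e-5 hour⁻¹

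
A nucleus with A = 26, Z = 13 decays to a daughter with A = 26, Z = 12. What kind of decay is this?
ΔA = 0, ΔZ = -1 ⇒ beta-plus decay (β⁺) or electron capture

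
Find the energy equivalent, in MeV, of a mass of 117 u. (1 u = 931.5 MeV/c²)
E = mc² = 1.09e5 MeV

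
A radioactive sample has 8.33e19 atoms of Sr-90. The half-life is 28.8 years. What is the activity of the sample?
A = λN = 2.005e18 decays/year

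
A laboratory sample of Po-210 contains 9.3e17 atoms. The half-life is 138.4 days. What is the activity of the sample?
A = λN = 4.658e15 decays/day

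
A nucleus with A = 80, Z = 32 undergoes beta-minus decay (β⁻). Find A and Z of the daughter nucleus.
Daughter: A = 80, Z = 33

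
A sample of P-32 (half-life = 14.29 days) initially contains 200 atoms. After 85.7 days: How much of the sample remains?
N = N₀(1/2)^(t/t½) = 3.131 atoms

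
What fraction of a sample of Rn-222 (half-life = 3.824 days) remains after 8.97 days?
N/N₀ = (1/2)^(t/t½) = 0.1967 = 19.7%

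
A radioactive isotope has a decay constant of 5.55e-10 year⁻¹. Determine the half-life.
t½ = ln(2)/λ = 1.249e9 years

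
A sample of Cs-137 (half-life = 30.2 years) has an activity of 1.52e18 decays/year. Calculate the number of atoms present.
N = A/λ = 6.623e19 atoms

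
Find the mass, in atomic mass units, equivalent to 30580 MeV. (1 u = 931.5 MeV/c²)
m = E/c² = 32.83 u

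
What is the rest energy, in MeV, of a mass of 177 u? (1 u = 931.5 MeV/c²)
E = mc² = 1.649e5 MeV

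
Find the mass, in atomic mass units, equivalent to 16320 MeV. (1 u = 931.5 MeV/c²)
m = E/c² = 17.52 u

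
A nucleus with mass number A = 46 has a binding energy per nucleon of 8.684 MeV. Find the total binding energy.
B.E. = 8.684 × 46 = 399.5 MeV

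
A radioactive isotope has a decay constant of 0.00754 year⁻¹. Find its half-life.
t½ = ln(2)/λ = 91.93 years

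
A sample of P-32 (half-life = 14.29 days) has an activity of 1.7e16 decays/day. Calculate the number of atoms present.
N = A/λ = 3.505e17 atoms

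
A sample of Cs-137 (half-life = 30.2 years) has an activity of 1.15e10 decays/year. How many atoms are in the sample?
N = A/λ = 5.01e11 atoms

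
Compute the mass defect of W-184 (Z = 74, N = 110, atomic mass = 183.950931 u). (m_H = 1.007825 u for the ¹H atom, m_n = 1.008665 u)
Δm = Z·m_H + N·m_n − M = 1.581 u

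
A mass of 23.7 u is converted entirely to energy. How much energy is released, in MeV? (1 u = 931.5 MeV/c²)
E = mc² = 22080 MeV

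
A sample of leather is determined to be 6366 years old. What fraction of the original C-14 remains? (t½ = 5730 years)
N/N₀ = (1/2)^(t/t½) = 0.463 = 46.3%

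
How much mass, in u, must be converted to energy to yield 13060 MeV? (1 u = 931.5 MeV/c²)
m = E/c² = 14.02 u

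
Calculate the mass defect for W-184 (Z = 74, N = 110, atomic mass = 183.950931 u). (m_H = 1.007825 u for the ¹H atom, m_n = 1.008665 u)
Δm = Z·m_H + N·m_n − M = 1.581 u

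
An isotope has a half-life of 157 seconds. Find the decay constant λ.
λ = ln(2)/t½ = 0.004415 second⁻¹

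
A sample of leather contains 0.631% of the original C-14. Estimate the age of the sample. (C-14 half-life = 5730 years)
Age = t½ × log₂(1/ratio) = 41880 years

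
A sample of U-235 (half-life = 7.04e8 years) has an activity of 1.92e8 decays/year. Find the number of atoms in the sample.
N = A/λ = 1.95e17 atoms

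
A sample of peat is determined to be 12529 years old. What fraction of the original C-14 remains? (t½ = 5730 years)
N/N₀ = (1/2)^(t/t½) = 0.2197 = 22%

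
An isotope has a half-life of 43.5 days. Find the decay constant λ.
λ = ln(2)/t½ = 0.01593 day⁻¹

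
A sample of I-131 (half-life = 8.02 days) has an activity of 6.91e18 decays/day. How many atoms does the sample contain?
N = A/λ = 7.995e19 atoms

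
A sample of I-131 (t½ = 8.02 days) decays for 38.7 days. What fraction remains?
N/N₀ = (1/2)^(t/t½) = 0.03527 = 3.53%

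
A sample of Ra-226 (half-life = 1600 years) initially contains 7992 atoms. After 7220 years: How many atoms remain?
N = N₀(1/2)^(t/t½) = 350.2 atoms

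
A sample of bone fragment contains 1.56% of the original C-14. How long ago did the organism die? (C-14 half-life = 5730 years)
Age = t½ × log₂(1/ratio) = 34390 years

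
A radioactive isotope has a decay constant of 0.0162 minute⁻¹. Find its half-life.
t½ = ln(2)/λ = 42.79 minutes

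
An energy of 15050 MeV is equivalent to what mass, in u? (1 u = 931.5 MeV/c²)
m = E/c² = 16.16 u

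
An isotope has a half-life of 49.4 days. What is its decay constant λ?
λ = ln(2)/t½ = 0.01403 day⁻¹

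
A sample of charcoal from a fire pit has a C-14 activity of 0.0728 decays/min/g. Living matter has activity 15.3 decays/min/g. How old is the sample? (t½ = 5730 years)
Age = t½ × log₂(A₀/A) = 44210 years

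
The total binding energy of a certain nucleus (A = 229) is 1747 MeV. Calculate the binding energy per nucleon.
B.E./A = 1747/229 = 7.629 MeV/nucleon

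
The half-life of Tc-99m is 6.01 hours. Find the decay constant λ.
λ = ln(2)/t½ = 0.1153 hour⁻¹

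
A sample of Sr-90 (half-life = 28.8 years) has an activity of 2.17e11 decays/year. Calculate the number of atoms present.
N = A/λ = 9.016e12 atoms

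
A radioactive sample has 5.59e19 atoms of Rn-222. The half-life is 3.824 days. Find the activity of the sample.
A = λN = 1.013e19 decays/day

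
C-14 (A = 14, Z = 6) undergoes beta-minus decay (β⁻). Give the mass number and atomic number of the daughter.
Daughter: A = 14, Z = 7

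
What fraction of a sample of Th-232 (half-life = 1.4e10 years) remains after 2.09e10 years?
N/N₀ = (1/2)^(t/t½) = 0.3553 = 35.5%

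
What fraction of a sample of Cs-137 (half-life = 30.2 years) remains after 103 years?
N/N₀ = (1/2)^(t/t½) = 0.09404 = 9.4%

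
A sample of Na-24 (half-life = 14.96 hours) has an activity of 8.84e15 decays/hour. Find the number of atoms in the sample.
N = A/λ = 1.908e17 atoms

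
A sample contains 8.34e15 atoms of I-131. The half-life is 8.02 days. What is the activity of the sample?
A = λN = 7.208e14 decays/day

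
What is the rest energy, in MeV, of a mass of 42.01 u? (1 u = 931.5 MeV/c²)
E = mc² = 39130 MeV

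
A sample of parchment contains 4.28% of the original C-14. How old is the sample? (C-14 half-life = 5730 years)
Age = t½ × log₂(1/ratio) = 26050 years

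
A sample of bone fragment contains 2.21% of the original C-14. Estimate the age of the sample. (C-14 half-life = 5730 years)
Age = t½ × log₂(1/ratio) = 31510 years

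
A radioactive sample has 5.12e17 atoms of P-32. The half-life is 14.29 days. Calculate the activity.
A = λN = 2.483e16 decays/day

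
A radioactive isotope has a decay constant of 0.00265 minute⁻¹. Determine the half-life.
t½ = ln(2)/λ = 261.6 minutes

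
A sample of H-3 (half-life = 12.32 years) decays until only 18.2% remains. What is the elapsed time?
t = t½ × log₂(N₀/N) = 30.28 years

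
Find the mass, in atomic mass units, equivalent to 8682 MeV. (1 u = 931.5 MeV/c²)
m = E/c² = 9.32 u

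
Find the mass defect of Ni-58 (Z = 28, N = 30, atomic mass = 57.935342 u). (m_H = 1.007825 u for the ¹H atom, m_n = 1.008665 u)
Δm = Z·m_H + N·m_n − M = 0.5437 u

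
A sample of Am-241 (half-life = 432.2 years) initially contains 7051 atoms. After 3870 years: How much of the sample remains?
N = N₀(1/2)^(t/t½) = 14.22 atoms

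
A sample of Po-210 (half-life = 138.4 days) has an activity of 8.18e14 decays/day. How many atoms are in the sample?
N = A/λ = 1.633e17 atoms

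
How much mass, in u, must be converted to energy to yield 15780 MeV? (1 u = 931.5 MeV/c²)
m = E/c² = 16.94 u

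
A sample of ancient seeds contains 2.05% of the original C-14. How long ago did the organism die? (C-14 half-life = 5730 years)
Age = t½ × log₂(1/ratio) = 32140 years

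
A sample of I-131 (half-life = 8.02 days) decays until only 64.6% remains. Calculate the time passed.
t = t½ × log₂(N₀/N) = 5.056 days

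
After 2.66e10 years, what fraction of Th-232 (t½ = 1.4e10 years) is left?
N/N₀ = (1/2)^(t/t½) = 0.2679 = 26.8%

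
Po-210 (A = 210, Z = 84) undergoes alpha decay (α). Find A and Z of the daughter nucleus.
Daughter: A = 206, Z = 82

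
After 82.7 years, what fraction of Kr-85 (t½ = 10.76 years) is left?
N/N₀ = (1/2)^(t/t½) = 0.004856 = 0.486%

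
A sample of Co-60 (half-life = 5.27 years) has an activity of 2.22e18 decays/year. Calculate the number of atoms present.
N = A/λ = 1.688e19 atoms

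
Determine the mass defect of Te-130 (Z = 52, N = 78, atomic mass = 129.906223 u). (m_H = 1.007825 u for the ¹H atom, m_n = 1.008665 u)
Δm = Z·m_H + N·m_n − M = 1.177 u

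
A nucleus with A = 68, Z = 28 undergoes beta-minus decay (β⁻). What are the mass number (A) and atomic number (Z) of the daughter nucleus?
Daughter: A = 68, Z = 29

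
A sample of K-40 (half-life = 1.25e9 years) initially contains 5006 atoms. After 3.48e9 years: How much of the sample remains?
N = N₀(1/2)^(t/t½) = 726.8 atoms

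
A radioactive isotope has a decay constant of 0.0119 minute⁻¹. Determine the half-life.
t½ = ln(2)/λ = 58.25 minutes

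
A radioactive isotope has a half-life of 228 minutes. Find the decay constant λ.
λ = ln(2)/t½ = 0.00304 minute⁻¹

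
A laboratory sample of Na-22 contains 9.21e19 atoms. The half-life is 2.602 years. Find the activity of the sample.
A = λN = 2.453e19 decays/year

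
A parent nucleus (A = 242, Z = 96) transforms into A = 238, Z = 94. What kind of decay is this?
ΔA = -4, ΔZ = -2 ⇒ alpha decay (α)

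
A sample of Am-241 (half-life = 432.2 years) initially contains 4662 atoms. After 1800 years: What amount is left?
N = N₀(1/2)^(t/t½) = 259.9 atoms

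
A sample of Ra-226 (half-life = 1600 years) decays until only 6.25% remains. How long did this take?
t = t½ × log₂(N₀/N) = 6400 years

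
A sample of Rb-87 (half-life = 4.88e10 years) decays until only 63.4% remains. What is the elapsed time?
t = t½ × log₂(N₀/N) = 3.208e10 years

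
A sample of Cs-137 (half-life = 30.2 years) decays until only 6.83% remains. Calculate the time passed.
t = t½ × log₂(N₀/N) = 116.9 years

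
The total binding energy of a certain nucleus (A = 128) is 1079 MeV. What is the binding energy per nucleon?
B.E./A = 1079/128 = 8.43 MeV/nucleon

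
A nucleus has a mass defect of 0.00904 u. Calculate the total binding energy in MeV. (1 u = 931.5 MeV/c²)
B.E. = Δm × 931.5 = 8.421 MeV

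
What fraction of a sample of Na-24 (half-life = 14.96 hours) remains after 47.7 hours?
N/N₀ = (1/2)^(t/t½) = 0.1097 = 11%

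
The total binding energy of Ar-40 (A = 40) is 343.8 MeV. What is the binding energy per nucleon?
B.E./A = 343.8/40 = 8.595 MeV/nucleon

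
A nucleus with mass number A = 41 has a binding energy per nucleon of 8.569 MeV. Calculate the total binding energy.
B.E. = 8.569 × 41 = 351.3 MeV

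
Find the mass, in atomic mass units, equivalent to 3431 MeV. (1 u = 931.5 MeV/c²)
m = E/c² = 3.683 u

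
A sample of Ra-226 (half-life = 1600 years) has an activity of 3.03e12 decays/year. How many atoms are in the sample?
N = A/λ = 6.994e15 atoms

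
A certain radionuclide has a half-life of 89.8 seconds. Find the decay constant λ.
λ = ln(2)/t½ = 0.007719 second⁻¹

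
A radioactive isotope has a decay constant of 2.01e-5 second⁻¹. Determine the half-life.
t½ = ln(2)/λ = 34480 seconds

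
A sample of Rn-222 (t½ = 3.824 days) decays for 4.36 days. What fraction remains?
N/N₀ = (1/2)^(t/t½) = 0.4537 = 45.4%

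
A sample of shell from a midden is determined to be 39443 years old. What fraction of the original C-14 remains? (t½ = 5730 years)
N/N₀ = (1/2)^(t/t½) = 0.008469 = 0.847%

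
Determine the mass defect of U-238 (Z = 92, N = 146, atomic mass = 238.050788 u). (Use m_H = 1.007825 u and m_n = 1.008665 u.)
Δm = Z·m_H + N·m_n − M = 1.934 u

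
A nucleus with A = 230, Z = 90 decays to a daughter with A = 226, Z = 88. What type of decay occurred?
ΔA = -4, ΔZ = -2 ⇒ alpha decay (α)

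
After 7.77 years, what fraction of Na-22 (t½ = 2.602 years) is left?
N/N₀ = (1/2)^(t/t½) = 0.1262 = 12.6%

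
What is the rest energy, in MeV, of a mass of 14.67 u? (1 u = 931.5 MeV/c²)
E = mc² = 13670 MeV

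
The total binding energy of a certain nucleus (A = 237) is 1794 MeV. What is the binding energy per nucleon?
B.E./A = 1794/237 = 7.57 MeV/nucleon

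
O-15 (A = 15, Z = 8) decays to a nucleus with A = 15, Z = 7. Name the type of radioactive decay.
ΔA = 0, ΔZ = -1 ⇒ beta-plus decay (β⁺) or electron capture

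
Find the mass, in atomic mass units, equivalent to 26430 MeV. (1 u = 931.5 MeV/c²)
m = E/c² = 28.37 u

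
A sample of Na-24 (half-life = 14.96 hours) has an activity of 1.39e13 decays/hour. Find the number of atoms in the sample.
N = A/λ = 3e14 atoms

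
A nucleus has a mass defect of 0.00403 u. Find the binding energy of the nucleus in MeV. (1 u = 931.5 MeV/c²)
B.E. = Δm × 931.5 = 3.754 MeV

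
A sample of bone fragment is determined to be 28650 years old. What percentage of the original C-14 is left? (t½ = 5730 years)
N/N₀ = (1/2)^(t/t½) = 0.03125 = 3.12%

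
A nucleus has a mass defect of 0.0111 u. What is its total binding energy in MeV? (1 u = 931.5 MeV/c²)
B.E. = Δm × 931.5 = 10.34 MeV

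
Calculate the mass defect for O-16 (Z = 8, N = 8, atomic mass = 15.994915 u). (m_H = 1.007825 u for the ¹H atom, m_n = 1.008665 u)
Δm = Z·m_H + N·m_n − M = 0.137 u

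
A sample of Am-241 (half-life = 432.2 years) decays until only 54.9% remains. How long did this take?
t = t½ × log₂(N₀/N) = 373.9 years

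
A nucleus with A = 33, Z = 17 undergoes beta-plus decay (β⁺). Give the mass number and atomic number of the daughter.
Daughter: A = 33, Z = 16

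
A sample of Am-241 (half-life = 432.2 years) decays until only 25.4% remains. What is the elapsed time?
t = t½ × log₂(N₀/N) = 854.5 years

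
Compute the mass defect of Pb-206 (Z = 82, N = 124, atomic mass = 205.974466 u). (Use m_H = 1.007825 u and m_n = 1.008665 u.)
Δm = Z·m_H + N·m_n − M = 1.742 u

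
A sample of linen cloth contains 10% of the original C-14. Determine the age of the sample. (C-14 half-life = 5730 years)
Age = t½ × log₂(1/ratio) = 19030 years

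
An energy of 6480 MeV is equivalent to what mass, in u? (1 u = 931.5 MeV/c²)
m = E/c² = 6.957 u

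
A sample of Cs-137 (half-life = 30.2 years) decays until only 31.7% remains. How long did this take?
t = t½ × log₂(N₀/N) = 50.05 years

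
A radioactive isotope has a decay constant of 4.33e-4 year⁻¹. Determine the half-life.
t½ = ln(2)/λ = 1601 years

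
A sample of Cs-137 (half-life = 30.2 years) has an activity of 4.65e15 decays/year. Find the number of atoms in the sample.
N = A/λ = 2.026e17 atoms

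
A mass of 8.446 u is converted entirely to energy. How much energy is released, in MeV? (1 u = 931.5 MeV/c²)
E = mc² = 7867 MeV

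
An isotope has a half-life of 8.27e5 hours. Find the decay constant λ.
λ = ln(2)/t½ = 8.381e-7 hour⁻¹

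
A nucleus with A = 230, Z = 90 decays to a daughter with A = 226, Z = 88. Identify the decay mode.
ΔA = -4, ΔZ = -2 ⇒ alpha decay (α)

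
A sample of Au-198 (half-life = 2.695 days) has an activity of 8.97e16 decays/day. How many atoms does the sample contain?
N = A/λ = 3.488e17 atoms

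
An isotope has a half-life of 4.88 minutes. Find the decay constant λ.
λ = ln(2)/t½ = 0.142 minute⁻¹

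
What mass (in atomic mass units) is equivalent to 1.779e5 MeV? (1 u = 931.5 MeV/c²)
m = E/c² = 191 u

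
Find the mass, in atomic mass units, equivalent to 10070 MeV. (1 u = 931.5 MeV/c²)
m = E/c² = 10.81 u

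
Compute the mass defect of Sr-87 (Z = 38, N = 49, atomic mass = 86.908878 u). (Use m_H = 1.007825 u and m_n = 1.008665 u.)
Δm = Z·m_H + N·m_n − M = 0.8131 u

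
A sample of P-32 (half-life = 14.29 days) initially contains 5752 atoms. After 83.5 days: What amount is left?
N = N₀(1/2)^(t/t½) = 100.2 atoms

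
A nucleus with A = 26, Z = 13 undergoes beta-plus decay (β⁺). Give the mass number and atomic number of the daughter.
Daughter: A = 26, Z = 12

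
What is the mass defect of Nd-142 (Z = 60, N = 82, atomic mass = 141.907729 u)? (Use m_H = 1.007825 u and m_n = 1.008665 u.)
Δm = Z·m_H + N·m_n − M = 1.272 u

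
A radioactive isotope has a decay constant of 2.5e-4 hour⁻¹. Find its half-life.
t½ = ln(2)/λ = 2773 hours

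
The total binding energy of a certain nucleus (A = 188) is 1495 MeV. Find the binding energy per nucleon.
B.E./A = 1495/188 = 7.952 MeV/nucleon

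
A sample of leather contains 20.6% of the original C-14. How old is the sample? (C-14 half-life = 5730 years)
Age = t½ × log₂(1/ratio) = 13060 years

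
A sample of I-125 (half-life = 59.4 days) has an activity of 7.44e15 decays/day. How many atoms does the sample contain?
N = A/λ = 6.376e17 atoms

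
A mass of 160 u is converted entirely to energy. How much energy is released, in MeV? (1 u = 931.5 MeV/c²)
E = mc² = 1.49e5 MeV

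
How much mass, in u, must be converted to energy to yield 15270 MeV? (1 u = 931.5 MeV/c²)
m = E/c² = 16.39 u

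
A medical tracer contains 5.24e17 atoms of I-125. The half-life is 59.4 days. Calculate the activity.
A = λN = 6.115e15 decays/day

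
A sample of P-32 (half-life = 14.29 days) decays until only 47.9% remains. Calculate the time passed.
t = t½ × log₂(N₀/N) = 15.17 days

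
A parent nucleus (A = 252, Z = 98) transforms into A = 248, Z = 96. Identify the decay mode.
ΔA = -4, ΔZ = -2 ⇒ alpha decay (α)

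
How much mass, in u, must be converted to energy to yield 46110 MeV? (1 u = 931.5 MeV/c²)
m = E/c² = 49.5 u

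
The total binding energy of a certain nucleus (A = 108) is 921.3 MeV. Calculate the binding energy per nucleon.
B.E./A = 921.3/108 = 8.531 MeV/nucleon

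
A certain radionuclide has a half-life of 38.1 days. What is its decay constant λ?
λ = ln(2)/t½ = 0.01819 day⁻¹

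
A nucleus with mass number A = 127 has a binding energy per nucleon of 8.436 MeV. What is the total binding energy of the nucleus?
B.E. = 8.436 × 127 = 1071 MeV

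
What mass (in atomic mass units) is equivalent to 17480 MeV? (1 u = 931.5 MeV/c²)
m = E/c² = 18.77 u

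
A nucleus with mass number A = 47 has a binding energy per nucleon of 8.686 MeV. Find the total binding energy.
B.E. = 8.686 × 47 = 408.2 MeV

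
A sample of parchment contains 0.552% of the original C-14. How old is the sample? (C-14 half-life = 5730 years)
Age = t½ × log₂(1/ratio) = 42980 years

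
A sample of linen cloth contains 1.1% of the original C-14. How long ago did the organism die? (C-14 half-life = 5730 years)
Age = t½ × log₂(1/ratio) = 37280 years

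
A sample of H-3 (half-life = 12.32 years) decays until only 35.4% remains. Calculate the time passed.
t = t½ × log₂(N₀/N) = 18.46 years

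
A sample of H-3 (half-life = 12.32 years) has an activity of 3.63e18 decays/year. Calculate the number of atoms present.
N = A/λ = 6.452e19 atoms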